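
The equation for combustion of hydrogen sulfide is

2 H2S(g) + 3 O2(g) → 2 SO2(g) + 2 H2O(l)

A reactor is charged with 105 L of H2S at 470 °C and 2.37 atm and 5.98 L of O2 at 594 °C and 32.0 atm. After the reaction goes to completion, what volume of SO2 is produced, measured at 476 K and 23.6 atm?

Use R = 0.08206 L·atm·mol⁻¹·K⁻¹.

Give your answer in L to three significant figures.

2.97 L

n(H2S) = PV/RT = (2.37 × 105) / (0.08206 × 743.15) = 4.081 mol
n(O2) = PV/RT = (32.0 × 5.98) / (0.08206 × 867.15) = 2.689 mol
For 4.081 mol H2S, stoichiometry requires (3/2) × 4.081 = 6.122 mol O2; 2.689 mol is available, so O2 is limiting.
n(SO2) = (2/3) × 2.689 = 1.793 mol
V(SO2) = nRT/P = 1.793 × 0.08206 × 476 / 23.6 = 2.968 L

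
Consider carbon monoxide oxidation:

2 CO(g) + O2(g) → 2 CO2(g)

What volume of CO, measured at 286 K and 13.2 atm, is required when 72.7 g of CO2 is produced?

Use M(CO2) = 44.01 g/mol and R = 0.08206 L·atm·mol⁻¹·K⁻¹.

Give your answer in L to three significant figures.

n(CO2) = 72.70 / 44.01 = 1.652 mol
n(CO) = (2/2) × 1.652 = 1.652 mol
V = nRT/P = 1.652 × 0.08206 × 286 / 13.2 = 2.937 L

2.94 L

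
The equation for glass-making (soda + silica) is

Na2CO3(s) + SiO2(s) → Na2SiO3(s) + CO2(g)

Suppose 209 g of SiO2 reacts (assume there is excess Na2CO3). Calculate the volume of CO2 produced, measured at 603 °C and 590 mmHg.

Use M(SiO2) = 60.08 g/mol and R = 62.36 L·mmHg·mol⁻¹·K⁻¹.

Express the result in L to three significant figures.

322 L

n(SiO2) = 209.0 / 60.08 = 3.479 mol
n(CO2) = (1/1) × 3.479 = 3.479 mol
V = nRT/P = 3.479 × 62.36 × 876.15 / 590 = 322.2 L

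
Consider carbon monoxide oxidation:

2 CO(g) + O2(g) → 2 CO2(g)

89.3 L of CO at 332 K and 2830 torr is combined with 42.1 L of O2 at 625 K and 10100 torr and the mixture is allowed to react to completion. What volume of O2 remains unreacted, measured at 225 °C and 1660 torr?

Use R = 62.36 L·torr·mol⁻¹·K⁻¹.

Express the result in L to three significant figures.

n(CO) = PV/RT = (2830 × 89.3) / (62.36 × 332) = 12.21 mol
n(O2) = PV/RT = (10100 × 42.1) / (62.36 × 625) = 10.91 mol
For 12.21 mol CO, stoichiometry requires (1/2) × 12.21 = 6.105 mol O2; 10.91 mol is available, so CO is limiting.
n(O2) consumed = (1/2) × 12.21 = 6.105 mol; remaining = 10.91 − 6.105 = 4.805 mol
V(O2) = nRT/P = 4.805 × 62.36 × 498.15 / 1660 = 89.92 L

89.9 L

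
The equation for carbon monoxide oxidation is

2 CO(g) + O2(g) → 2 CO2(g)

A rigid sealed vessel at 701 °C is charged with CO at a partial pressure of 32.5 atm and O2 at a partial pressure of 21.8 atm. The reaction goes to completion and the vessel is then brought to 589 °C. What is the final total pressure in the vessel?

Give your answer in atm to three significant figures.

33.7 atm

With V and T fixed, P_i ∝ n_i, so the mole ratios apply directly to partial pressures at 701 °C.
P(O2) required for 32.5 atm of CO = (1/2) × 32.5 = 16.25 atm; available 21.8 atm, so CO is limiting.
P(O2) remaining = 21.8 − (1/2) × 32.5 = 5.550 atm
P(gaseous products) = (2)/2 × 32.5 = 32.50 atm
P_total at 701 °C = 5.550 + 32.50 = 38.05 atm
Scaling to 589 °C: P = 38.05 × 862.15/974.15 = 33.68 atm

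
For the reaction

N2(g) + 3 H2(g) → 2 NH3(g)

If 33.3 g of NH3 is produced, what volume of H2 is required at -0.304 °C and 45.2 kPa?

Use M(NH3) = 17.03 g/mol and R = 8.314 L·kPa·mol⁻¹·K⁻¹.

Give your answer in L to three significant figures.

147 L

n(NH3) = 33.30 / 17.03 = 1.955 mol
n(H2) = (3/2) × 1.955 = 2.933 mol
V = nRT/P = 2.933 × 8.314 × 272.846 / 45.2 = 147.2 L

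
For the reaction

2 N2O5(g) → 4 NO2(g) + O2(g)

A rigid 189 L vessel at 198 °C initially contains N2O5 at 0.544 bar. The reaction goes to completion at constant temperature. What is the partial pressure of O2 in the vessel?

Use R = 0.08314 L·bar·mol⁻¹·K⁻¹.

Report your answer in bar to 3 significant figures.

0.272 bar

n(N2O5)₀ = PV/RT = (0.544 × 189) / (0.08314 × 471.15) = 2.625 mol
n(O2) = (1/2) × 2.625 = 1.312 mol
P(O2) = nRT/V = 1.312 × 0.08314 × 471.15 / 189 = 0.2719 bar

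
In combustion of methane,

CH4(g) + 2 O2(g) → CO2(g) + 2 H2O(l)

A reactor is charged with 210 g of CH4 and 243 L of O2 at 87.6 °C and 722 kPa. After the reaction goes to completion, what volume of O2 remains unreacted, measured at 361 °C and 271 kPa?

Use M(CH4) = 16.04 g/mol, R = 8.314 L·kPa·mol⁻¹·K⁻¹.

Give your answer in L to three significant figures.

629 L

n(CH4) = 210 / 16.04 = 13.09 mol
n(O2) = PV/RT = (722 × 243) / (8.314 × 360.75) = 58.50 mol
For 13.09 mol CH4, stoichiometry requires (2/1) × 13.09 = 26.18 mol O2; 58.50 mol is available, so CH4 is limiting.
n(O2) consumed = (2/1) × 13.09 = 26.18 mol; remaining = 58.50 − 26.18 = 32.32 mol
V(O2) = nRT/P = 32.32 × 8.314 × 634.15 / 271 = 628.8 L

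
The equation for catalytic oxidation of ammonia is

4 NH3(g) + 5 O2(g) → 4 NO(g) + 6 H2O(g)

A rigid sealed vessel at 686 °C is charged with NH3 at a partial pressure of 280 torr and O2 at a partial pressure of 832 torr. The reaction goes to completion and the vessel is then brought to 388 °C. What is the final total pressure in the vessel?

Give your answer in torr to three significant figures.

Because the vessel is rigid and T is held at 686 °C, work the stoichiometry in partial pressures (P_i = n_iRT/V).
P(O2) required for 280 torr of NH3 = (5/4) × 280 = 350.0 torr; available 832 torr, so NH3 is limiting.
P(O2) remaining = 832 − (5/4) × 280 = 482.0 torr
P(gaseous products) = (4+6)/4 × 280 = 700.0 torr
P_total at 686 °C = 482.0 + 700.0 = 1182 torr
Scaling to 388 °C: P = 1182 × 661.15/959.15 = 814.8 torr

815 torr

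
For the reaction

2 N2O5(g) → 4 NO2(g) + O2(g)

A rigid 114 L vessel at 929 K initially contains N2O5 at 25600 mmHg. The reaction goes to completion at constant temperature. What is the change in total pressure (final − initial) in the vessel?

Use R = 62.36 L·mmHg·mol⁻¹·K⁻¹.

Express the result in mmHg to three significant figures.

At constant T and V, P ∝ n(gas): 2 mol gas → 5 mol gas.
P_final = (5/2) × 25600 = 64000 mmHg; ΔP = 64000 − 25600 = 38400 mmHg

38400 mmHg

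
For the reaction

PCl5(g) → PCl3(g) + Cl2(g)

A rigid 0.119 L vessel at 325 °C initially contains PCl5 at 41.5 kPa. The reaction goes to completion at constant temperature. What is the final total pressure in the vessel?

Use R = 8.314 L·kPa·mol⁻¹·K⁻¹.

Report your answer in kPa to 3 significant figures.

Rigid vessel, constant T ⇒ P scales with total gas moles (1 → 2).
P_final = (2/1) × 41.5 = 83.00 kPa

83.0 kPa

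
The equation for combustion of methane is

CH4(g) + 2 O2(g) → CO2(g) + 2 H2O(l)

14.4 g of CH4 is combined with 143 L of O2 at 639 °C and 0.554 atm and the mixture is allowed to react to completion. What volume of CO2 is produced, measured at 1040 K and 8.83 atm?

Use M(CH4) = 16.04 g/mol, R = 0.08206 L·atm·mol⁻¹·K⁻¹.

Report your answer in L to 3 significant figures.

5.11 L

n(CH4) = 14.4 / 16.04 = 0.8978 mol
n(O2) = PV/RT = (0.554 × 143) / (0.08206 × 912.15) = 1.058 mol
For 0.8978 mol CH4, stoichiometry requires (2/1) × 0.8978 = 1.796 mol O2; 1.058 mol is available, so O2 is limiting.
n(CO2) = (1/2) × 1.058 = 0.5290 mol
V(CO2) = nRT/P = 0.5290 × 0.08206 × 1040 / 8.83 = 5.113 L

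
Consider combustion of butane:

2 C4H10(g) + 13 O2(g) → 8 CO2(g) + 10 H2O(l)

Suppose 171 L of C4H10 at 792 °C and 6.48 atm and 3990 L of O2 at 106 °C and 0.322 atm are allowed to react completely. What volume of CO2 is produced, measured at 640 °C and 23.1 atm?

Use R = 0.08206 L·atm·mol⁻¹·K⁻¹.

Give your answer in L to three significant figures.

n(C4H10) = PV/RT = (6.48 × 171) / (0.08206 × 1065.15) = 12.68 mol
n(O2) = PV/RT = (0.322 × 3990) / (0.08206 × 379.15) = 41.29 mol
For 12.68 mol C4H10, stoichiometry requires (13/2) × 12.68 = 82.42 mol O2; 41.29 mol is available, so O2 is limiting.
n(CO2) = (8/13) × 41.29 = 25.41 mol
V(CO2) = nRT/P = 25.41 × 0.08206 × 913.15 / 23.1 = 82.43 L

82.4 L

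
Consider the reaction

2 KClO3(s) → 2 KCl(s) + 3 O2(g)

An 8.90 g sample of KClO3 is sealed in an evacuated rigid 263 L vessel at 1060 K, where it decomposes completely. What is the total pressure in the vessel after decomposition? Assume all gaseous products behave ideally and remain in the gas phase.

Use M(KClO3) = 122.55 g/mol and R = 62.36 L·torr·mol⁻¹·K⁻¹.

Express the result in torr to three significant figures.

n(KClO3) = 8.90 / 122.55 = 0.07262 mol
n(gas produced) = (3/2) × 0.07262 = 0.1089 mol
P = nRT/V = 0.1089 × 62.36 × 1060 / 263 = 27.37 torr

27.4 torr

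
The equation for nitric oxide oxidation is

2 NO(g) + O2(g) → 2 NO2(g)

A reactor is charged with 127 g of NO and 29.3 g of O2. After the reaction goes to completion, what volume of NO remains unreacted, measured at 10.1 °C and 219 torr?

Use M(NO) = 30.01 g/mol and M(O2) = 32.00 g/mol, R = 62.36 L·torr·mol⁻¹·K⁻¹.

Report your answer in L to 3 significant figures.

194 L

n(NO) = 127 / 30.01 = 4.232 mol
n(O2) = 29.3 / 32.00 = 0.9156 mol
For 4.232 mol NO, stoichiometry requires (1/2) × 4.232 = 2.116 mol O2; 0.9156 mol is available, so O2 is limiting.
n(NO) consumed = (2/1) × 0.9156 = 1.831 mol; remaining = 4.232 − 1.831 = 2.401 mol
V(NO) = nRT/P = 2.401 × 62.36 × 283.25 / 219 = 193.7 L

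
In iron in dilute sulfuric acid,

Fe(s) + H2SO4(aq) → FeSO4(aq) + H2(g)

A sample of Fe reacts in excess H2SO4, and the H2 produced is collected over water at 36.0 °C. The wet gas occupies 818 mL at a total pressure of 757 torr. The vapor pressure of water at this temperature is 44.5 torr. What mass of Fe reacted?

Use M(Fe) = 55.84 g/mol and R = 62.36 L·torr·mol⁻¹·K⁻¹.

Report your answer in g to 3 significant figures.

P(H2) = 757 − 44.5 = 712.5 torr
n(H2) = PV/RT = (712.5 × 0.8180) / (62.36 × 309.15) = 0.03023 mol
n(Fe) = (1/1) × 0.03023 = 0.03023 mol
m(Fe) = 0.03023 × 55.84 = 1.688 g

1.69 g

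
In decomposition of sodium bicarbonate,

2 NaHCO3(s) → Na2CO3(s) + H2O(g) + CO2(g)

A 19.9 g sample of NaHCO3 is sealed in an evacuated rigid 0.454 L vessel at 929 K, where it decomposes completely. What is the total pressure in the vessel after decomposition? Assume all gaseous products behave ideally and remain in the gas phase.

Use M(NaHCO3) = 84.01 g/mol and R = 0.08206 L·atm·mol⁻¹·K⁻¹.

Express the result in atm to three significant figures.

39.8 atm

n(NaHCO3) = 19.9 / 84.01 = 0.2369 mol
n(gas produced) = (2/2) × 0.2369 = 0.2369 mol
P = nRT/V = 0.2369 × 0.08206 × 929 / 0.454 = 39.78 atm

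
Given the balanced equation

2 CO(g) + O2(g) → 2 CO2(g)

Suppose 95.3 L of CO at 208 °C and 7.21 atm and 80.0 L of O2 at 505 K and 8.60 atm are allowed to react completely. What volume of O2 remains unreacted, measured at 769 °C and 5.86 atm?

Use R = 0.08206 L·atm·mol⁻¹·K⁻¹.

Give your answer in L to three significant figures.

n(CO) = PV/RT = (7.21 × 95.3) / (0.08206 × 481.15) = 17.40 mol
n(O2) = PV/RT = (8.60 × 80.0) / (0.08206 × 505) = 16.60 mol
For 17.40 mol CO, stoichiometry requires (1/2) × 17.40 = 8.700 mol O2; 16.60 mol is available, so CO is limiting.
n(O2) consumed = (1/2) × 17.40 = 8.700 mol; remaining = 16.60 − 8.700 = 7.900 mol
V(O2) = nRT/P = 7.900 × 0.08206 × 1042.15 / 5.86 = 115.3 L

115 L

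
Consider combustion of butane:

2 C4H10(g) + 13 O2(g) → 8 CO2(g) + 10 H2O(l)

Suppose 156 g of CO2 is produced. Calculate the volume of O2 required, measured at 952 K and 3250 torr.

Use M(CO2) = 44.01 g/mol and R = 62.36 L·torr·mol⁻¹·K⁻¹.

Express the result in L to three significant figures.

105 L

n(CO2) = 156.0 / 44.01 = 3.545 mol
n(O2) = (13/8) × 3.545 = 5.761 mol
V = nRT/P = 5.761 × 62.36 × 952 / 3250 = 105.2 L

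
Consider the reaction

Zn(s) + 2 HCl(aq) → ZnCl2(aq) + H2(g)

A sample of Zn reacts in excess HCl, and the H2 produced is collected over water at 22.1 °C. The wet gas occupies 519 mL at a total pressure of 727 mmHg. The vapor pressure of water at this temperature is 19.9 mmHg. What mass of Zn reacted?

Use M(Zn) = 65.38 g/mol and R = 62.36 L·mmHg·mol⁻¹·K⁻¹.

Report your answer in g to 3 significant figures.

1.30 g

P(H2) = 727 − 19.9 = 707.1 mmHg
n(H2) = PV/RT = (707.1 × 0.5190) / (62.36 × 295.25) = 0.01993 mol
n(Zn) = (1/1) × 0.01993 = 0.01993 mol
m(Zn) = 0.01993 × 65.38 = 1.303 g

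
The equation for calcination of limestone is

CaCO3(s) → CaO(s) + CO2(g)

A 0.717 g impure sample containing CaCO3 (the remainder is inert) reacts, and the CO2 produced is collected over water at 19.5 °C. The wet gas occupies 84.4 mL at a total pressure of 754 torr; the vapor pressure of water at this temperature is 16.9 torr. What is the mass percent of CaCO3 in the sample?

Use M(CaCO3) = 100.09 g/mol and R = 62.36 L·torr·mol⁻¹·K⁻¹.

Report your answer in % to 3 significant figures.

47.6 %

P(CO2) = 754 − 16.9 = 737.1 torr
n(CO2) = PV/RT = (737.1 × 0.08440) / (62.36 × 292.65) = 0.003409 mol
n(CaCO3) = (1/1) × 0.003409 = 0.003409 mol
m(CaCO3) = 0.003409 × 100.09 = 0.3412 g
%CaCO3 = 0.3412 / 0.717 × 100 = 47.59%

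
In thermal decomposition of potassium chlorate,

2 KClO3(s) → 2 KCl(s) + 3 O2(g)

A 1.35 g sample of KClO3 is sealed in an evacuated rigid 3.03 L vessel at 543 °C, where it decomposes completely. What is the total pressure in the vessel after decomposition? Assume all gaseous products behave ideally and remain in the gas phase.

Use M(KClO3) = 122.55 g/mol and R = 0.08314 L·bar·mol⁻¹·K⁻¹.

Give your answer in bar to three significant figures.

n(KClO3) = 1.35 / 122.55 = 0.01102 mol
n(gas produced) = (3/2) × 0.01102 = 0.01653 mol
P = nRT/V = 0.01653 × 0.08314 × 816.15 / 3.03 = 0.3702 bar

0.370 bar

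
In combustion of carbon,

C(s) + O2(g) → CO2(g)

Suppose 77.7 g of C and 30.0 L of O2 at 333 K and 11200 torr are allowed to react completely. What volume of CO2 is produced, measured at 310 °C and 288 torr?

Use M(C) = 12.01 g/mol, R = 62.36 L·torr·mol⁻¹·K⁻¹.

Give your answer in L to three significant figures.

n(C) = 77.7 / 12.01 = 6.470 mol
n(O2) = PV/RT = (11200 × 30.0) / (62.36 × 333) = 16.18 mol
For 6.470 mol C, stoichiometry requires (1/1) × 6.470 = 6.470 mol O2; 16.18 mol is available, so C is limiting.
n(CO2) = (1/1) × 6.470 = 6.470 mol
V(CO2) = nRT/P = 6.470 × 62.36 × 583.15 / 288 = 817.0 L

817 L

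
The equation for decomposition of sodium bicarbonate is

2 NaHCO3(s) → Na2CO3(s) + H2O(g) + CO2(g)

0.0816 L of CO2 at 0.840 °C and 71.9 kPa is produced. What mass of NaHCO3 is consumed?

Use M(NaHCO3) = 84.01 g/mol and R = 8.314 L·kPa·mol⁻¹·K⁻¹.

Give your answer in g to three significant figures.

n(CO2) = PV/RT = (71.9 × 0.0816) / (8.314 × 273.99) = 0.002576 mol
n(NaHCO3) = (2/1) × 0.002576 = 0.005152 mol
m(NaHCO3) = 0.005152 × 84.01 = 0.4328 g

0.433 g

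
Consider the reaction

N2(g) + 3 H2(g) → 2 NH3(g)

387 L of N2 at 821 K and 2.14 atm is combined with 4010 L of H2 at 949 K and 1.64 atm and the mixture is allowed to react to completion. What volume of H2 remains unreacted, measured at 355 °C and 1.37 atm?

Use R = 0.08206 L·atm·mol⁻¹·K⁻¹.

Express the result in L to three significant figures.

1790 L

n(N2) = PV/RT = (2.14 × 387) / (0.08206 × 821) = 12.29 mol
n(H2) = PV/RT = (1.64 × 4010) / (0.08206 × 949) = 84.45 mol
For 12.29 mol N2, stoichiometry requires (3/1) × 12.29 = 36.87 mol H2; 84.45 mol is available, so N2 is limiting.
n(H2) consumed = (3/1) × 12.29 = 36.87 mol; remaining = 84.45 − 36.87 = 47.58 mol
V(H2) = nRT/P = 47.58 × 0.08206 × 628.15 / 1.37 = 1790 L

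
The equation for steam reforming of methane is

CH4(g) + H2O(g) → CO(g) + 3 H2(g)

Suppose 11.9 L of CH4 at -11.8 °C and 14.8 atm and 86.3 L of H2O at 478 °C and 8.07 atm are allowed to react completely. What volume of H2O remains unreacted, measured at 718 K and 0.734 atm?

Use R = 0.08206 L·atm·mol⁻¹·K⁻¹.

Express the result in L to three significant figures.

248 L

n(CH4) = PV/RT = (14.8 × 11.9) / (0.08206 × 261.35) = 8.212 mol
n(H2O) = PV/RT = (8.07 × 86.3) / (0.08206 × 751.15) = 11.30 mol
For 8.212 mol CH4, stoichiometry requires (1/1) × 8.212 = 8.212 mol H2O; 11.30 mol is available, so CH4 is limiting.
n(H2O) consumed = (1/1) × 8.212 = 8.212 mol; remaining = 11.30 − 8.212 = 3.088 mol
V(H2O) = nRT/P = 3.088 × 0.08206 × 718 / 0.734 = 247.9 L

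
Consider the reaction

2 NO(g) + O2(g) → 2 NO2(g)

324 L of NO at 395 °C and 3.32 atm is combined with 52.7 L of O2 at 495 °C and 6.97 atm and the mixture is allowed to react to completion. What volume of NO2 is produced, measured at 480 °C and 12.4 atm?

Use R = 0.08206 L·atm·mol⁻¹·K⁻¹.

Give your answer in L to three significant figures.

58.1 L

n(NO) = PV/RT = (3.32 × 324) / (0.08206 × 668.15) = 19.62 mol
n(O2) = PV/RT = (6.97 × 52.7) / (0.08206 × 768.15) = 5.827 mol
For 19.62 mol NO, stoichiometry requires (1/2) × 19.62 = 9.810 mol O2; 5.827 mol is available, so O2 is limiting.
n(NO2) = (2/1) × 5.827 = 11.65 mol
V(NO2) = nRT/P = 11.65 × 0.08206 × 753.15 / 12.4 = 58.07 L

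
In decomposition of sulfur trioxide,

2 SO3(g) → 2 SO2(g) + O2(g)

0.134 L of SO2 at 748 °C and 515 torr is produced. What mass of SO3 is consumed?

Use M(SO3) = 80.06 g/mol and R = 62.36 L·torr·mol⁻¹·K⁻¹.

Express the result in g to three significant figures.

0.0868 g

n(SO2) = PV/RT = (515 × 0.134) / (62.36 × 1021.15) = 0.001084 mol
n(SO3) = (2/2) × 0.001084 = 0.001084 mol
m(SO3) = 0.001084 × 80.06 = 0.08679 g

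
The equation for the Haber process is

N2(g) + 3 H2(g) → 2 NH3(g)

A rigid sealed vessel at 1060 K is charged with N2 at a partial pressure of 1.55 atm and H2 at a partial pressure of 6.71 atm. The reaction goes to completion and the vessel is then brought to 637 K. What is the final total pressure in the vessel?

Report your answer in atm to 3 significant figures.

With V and T fixed, P_i ∝ n_i, so the mole ratios apply directly to partial pressures at 1060 K.
P(H2) required for 1.55 atm of N2 = (3/1) × 1.55 = 4.650 atm; available 6.71 atm, so N2 is limiting.
P(H2) remaining = 6.71 − (3/1) × 1.55 = 2.060 atm
P(gaseous products) = (2)/1 × 1.55 = 3.100 atm
P_total at 1060 K = 2.060 + 3.100 = 5.160 atm
Scaling to 637 K: P = 5.160 × 637/1060 = 3.101 atm

3.10 atm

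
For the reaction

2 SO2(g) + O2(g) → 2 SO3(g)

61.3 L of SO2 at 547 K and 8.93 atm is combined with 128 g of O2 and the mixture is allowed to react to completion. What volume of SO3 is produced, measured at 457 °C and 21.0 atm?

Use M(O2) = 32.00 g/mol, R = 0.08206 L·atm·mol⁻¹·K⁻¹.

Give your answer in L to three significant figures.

n(SO2) = PV/RT = (8.93 × 61.3) / (0.08206 × 547) = 12.20 mol
n(O2) = 128 / 32.00 = 4.000 mol
For 12.20 mol SO2, stoichiometry requires (1/2) × 12.20 = 6.100 mol O2; 4.000 mol is available, so O2 is limiting.
n(SO3) = (2/1) × 4.000 = 8.000 mol
V(SO3) = nRT/P = 8.000 × 0.08206 × 730.15 / 21.0 = 22.83 L

22.8 L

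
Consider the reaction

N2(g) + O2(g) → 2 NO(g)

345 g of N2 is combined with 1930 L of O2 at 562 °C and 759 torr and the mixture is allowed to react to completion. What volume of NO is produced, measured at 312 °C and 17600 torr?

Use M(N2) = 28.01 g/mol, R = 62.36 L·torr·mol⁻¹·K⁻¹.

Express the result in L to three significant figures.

n(N2) = 345 / 28.01 = 12.32 mol
n(O2) = PV/RT = (759 × 1930) / (62.36 × 835.15) = 28.13 mol
For 12.32 mol N2, stoichiometry requires (1/1) × 12.32 = 12.32 mol O2; 28.13 mol is available, so N2 is limiting.
n(NO) = (2/1) × 12.32 = 24.64 mol
V(NO) = nRT/P = 24.64 × 62.36 × 585.15 / 17600 = 51.09 L

51.1 L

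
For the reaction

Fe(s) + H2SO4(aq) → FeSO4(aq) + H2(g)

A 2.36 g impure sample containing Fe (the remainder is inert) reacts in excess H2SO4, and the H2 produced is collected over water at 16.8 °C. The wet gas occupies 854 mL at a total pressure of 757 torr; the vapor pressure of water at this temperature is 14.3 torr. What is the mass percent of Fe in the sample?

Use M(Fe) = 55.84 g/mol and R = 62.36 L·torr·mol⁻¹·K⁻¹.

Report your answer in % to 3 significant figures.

P(H2) = 757 − 14.3 = 742.7 torr
n(H2) = PV/RT = (742.7 × 0.8540) / (62.36 × 289.95) = 0.03508 mol
n(Fe) = (1/1) × 0.03508 = 0.03508 mol
m(Fe) = 0.03508 × 55.84 = 1.959 g
%Fe = 1.959 / 2.36 × 100 = 83.01%

83.0 %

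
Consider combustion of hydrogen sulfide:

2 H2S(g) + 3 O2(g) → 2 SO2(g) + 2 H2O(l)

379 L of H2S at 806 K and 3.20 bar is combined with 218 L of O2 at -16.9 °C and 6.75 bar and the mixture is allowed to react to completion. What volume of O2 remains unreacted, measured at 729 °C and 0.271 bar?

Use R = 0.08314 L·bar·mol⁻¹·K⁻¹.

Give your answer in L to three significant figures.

n(H2S) = PV/RT = (3.20 × 379) / (0.08314 × 806) = 18.10 mol
n(O2) = PV/RT = (6.75 × 218) / (0.08314 × 256.25) = 69.07 mol
For 18.10 mol H2S, stoichiometry requires (3/2) × 18.10 = 27.15 mol O2; 69.07 mol is available, so H2S is limiting.
n(O2) consumed = (3/2) × 18.10 = 27.15 mol; remaining = 69.07 − 27.15 = 41.92 mol
V(O2) = nRT/P = 41.92 × 0.08314 × 1002.15 / 0.271 = 12890 L

12900 L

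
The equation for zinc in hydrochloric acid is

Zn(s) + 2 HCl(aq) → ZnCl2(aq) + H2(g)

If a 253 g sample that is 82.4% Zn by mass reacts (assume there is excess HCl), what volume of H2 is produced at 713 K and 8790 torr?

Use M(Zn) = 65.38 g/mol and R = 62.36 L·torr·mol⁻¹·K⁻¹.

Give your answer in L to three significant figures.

mass of Zn = 253 × 82.4/100 = 208.5 g
n(Zn) = 208.5 / 65.38 = 3.189 mol
n(H2) = (1/1) × 3.189 = 3.189 mol
V = nRT/P = 3.189 × 62.36 × 713 / 8790 = 16.13 L

16.1 L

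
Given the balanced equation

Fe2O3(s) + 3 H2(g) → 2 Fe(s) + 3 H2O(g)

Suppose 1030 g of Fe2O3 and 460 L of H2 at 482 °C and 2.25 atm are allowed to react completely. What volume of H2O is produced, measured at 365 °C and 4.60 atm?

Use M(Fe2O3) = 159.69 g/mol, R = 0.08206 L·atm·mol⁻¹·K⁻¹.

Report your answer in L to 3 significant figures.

190 L

n(Fe2O3) = 1030 / 159.69 = 6.450 mol
n(H2) = PV/RT = (2.25 × 460) / (0.08206 × 755.15) = 16.70 mol
For 6.450 mol Fe2O3, stoichiometry requires (3/1) × 6.450 = 19.35 mol H2; 16.70 mol is available, so H2 is limiting.
n(H2O) = (3/3) × 16.70 = 16.70 mol
V(H2O) = nRT/P = 16.70 × 0.08206 × 638.15 / 4.60 = 190.1 L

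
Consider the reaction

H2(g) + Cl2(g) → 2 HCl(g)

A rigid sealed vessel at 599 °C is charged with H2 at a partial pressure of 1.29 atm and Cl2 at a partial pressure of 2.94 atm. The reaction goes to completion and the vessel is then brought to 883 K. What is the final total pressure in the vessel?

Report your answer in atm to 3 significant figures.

At constant V, partial pressures at 599 °C are proportional to moles, so apply stoichiometry directly to pressures.
P(Cl2) required for 1.29 atm of H2 = (1/1) × 1.29 = 1.290 atm; available 2.94 atm, so H2 is limiting.
P(Cl2) remaining = 2.94 − (1/1) × 1.29 = 1.650 atm
P(gaseous products) = (2)/1 × 1.29 = 2.580 atm
P_total at 599 °C = 1.650 + 2.580 = 4.230 atm
Scaling to 883 K: P = 4.230 × 883/872.15 = 4.283 atm

4.28 atm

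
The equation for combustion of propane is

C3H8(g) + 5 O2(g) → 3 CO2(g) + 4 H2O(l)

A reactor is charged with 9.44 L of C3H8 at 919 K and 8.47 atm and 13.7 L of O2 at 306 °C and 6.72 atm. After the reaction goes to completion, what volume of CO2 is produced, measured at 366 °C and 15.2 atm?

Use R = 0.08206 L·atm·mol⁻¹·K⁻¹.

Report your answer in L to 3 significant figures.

n(C3H8) = PV/RT = (8.47 × 9.44) / (0.08206 × 919) = 1.060 mol
n(O2) = PV/RT = (6.72 × 13.7) / (0.08206 × 579.15) = 1.937 mol
For 1.060 mol C3H8, stoichiometry requires (5/1) × 1.060 = 5.300 mol O2; 1.937 mol is available, so O2 is limiting.
n(CO2) = (3/5) × 1.937 = 1.162 mol
V(CO2) = nRT/P = 1.162 × 0.08206 × 639.15 / 15.2 = 4.010 L

4.01 L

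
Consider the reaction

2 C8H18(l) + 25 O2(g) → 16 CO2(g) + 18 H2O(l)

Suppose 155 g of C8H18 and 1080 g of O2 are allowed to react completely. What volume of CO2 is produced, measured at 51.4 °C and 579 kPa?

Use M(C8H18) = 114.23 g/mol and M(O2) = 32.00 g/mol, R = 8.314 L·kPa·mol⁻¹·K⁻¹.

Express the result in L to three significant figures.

50.6 L

n(C8H18) = 155 / 114.23 = 1.357 mol
n(O2) = 1080 / 32.00 = 33.75 mol
For 1.357 mol C8H18, stoichiometry requires (25/2) × 1.357 = 16.96 mol O2; 33.75 mol is available, so C8H18 is limiting.
n(CO2) = (16/2) × 1.357 = 10.86 mol
V(CO2) = nRT/P = 10.86 × 8.314 × 324.55 / 579 = 50.61 L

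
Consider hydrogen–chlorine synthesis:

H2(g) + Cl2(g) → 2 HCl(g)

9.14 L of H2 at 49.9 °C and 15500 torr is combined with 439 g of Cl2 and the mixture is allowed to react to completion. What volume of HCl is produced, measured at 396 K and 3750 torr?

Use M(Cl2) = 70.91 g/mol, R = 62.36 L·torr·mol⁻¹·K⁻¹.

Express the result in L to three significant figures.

81.5 L

n(H2) = PV/RT = (15500 × 9.14) / (62.36 × 323.05) = 7.032 mol
n(Cl2) = 439 / 70.91 = 6.191 mol
For 7.032 mol H2, stoichiometry requires (1/1) × 7.032 = 7.032 mol Cl2; 6.191 mol is available, so Cl2 is limiting.
n(HCl) = (2/1) × 6.191 = 12.38 mol
V(HCl) = nRT/P = 12.38 × 62.36 × 396 / 3750 = 81.52 L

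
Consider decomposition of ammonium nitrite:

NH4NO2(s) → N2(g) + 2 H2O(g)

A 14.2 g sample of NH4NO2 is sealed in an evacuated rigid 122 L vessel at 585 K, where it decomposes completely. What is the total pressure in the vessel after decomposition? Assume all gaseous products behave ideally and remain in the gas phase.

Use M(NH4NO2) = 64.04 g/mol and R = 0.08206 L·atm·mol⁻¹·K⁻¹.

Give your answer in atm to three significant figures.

0.262 atm

n(NH4NO2) = 14.2 / 64.04 = 0.2217 mol
n(gas produced) = (3/1) × 0.2217 = 0.6651 mol
P = nRT/V = 0.6651 × 0.08206 × 585 / 122 = 0.2617 atm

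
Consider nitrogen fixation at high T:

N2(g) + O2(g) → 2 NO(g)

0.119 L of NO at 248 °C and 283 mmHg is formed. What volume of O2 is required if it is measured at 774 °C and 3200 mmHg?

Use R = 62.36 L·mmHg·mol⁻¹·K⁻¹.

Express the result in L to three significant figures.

n(NO) = PV/RT = (283 × 0.119) / (62.36 × 521.15) = 0.001036 mol
n(O2) = (1/2) × 0.001036 = 0.0005180 mol
V = nRT/P = 0.0005180 × 62.36 × 1047.15 / 3200 = 0.01057 L

0.0106 L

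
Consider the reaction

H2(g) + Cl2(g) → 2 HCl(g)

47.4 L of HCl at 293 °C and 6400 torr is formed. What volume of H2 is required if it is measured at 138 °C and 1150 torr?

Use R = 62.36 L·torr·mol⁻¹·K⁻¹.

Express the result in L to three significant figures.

95.8 L

n(HCl) = PV/RT = (6400 × 47.4) / (62.36 × 566.15) = 8.593 mol
n(H2) = (1/2) × 8.593 = 4.296 mol
V = nRT/P = 4.296 × 62.36 × 411.15 / 1150 = 95.78 L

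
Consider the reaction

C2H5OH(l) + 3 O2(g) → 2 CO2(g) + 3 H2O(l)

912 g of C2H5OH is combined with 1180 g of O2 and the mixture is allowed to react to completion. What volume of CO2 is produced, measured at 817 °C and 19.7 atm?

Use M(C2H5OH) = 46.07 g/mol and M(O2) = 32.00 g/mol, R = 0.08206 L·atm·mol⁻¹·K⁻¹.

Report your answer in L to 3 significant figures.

112 L

n(C2H5OH) = 912 / 46.07 = 19.80 mol
n(O2) = 1180 / 32.00 = 36.88 mol
For 19.80 mol C2H5OH, stoichiometry requires (3/1) × 19.80 = 59.40 mol O2; 36.88 mol is available, so O2 is limiting.
n(CO2) = (2/3) × 36.88 = 24.59 mol
V(CO2) = nRT/P = 24.59 × 0.08206 × 1090.15 / 19.7 = 111.7 L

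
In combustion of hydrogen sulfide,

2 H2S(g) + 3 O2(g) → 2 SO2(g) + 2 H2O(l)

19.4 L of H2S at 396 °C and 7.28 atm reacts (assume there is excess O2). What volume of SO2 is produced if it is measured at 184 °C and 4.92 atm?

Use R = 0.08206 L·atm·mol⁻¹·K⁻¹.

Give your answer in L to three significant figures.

19.6 L

n(H2S) = PV/RT = (7.28 × 19.4) / (0.08206 × 669.15) = 2.572 mol
n(SO2) = (2/2) × 2.572 = 2.572 mol
V = nRT/P = 2.572 × 0.08206 × 457.15 / 4.92 = 19.61 L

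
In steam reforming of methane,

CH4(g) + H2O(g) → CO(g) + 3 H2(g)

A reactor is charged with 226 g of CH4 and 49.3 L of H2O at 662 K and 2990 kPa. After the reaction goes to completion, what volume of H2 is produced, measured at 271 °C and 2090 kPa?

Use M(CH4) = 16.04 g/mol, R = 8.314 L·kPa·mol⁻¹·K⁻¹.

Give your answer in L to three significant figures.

n(CH4) = 226 / 16.04 = 14.09 mol
n(H2O) = PV/RT = (2990 × 49.3) / (8.314 × 662) = 26.78 mol
For 14.09 mol CH4, stoichiometry requires (1/1) × 14.09 = 14.09 mol H2O; 26.78 mol is available, so CH4 is limiting.
n(H2) = (3/1) × 14.09 = 42.27 mol
V(H2) = nRT/P = 42.27 × 8.314 × 544.15 / 2090 = 91.50 L

91.5 L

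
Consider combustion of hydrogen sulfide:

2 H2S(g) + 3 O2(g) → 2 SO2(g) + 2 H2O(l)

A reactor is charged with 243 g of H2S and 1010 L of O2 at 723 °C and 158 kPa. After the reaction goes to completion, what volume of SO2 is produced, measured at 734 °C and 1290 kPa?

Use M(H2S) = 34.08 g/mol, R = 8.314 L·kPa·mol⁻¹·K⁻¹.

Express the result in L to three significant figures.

n(H2S) = 243 / 34.08 = 7.130 mol
n(O2) = PV/RT = (158 × 1010) / (8.314 × 996.15) = 19.27 mol
For 7.130 mol H2S, stoichiometry requires (3/2) × 7.130 = 10.70 mol O2; 19.27 mol is available, so H2S is limiting.
n(SO2) = (2/2) × 7.130 = 7.130 mol
V(SO2) = nRT/P = 7.130 × 8.314 × 1007.15 / 1290 = 46.28 L

46.3 L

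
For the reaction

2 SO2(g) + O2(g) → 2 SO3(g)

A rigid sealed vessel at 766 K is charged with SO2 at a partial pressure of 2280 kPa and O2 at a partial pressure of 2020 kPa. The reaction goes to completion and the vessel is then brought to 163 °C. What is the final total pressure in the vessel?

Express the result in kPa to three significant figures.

1800 kPa

At constant V, partial pressures at 766 K are proportional to moles, so apply stoichiometry directly to pressures.
P(O2) required for 2280 kPa of SO2 = (1/2) × 2280 = 1140 kPa; available 2020 kPa, so SO2 is limiting.
P(O2) remaining = 2020 − (1/2) × 2280 = 880.0 kPa
P(gaseous products) = (2)/2 × 2280 = 2280 kPa
P_total at 766 K = 880.0 + 2280 = 3160 kPa
Scaling to 163 °C: P = 3160 × 436.15/766 = 1799 kPa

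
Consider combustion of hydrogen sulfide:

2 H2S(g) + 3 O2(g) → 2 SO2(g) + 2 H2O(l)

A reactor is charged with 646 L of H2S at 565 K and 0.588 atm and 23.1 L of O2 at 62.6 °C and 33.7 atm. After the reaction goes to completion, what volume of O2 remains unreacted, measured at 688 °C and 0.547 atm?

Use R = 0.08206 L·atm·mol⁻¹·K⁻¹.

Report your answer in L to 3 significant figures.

n(H2S) = PV/RT = (0.588 × 646) / (0.08206 × 565) = 8.193 mol
n(O2) = PV/RT = (33.7 × 23.1) / (0.08206 × 335.75) = 28.25 mol
For 8.193 mol H2S, stoichiometry requires (3/2) × 8.193 = 12.29 mol O2; 28.25 mol is available, so H2S is limiting.
n(O2) consumed = (3/2) × 8.193 = 12.29 mol; remaining = 28.25 − 12.29 = 15.96 mol
V(O2) = nRT/P = 15.96 × 0.08206 × 961.15 / 0.547 = 2301 L

2300 L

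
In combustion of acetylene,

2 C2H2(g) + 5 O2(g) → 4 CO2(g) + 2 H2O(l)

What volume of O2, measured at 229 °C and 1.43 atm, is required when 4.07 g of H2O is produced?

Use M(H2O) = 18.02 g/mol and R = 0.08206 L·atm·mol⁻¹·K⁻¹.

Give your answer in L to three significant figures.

n(H2O) = 4.070 / 18.02 = 0.2259 mol
n(O2) = (5/2) × 0.2259 = 0.5647 mol
V = nRT/P = 0.5647 × 0.08206 × 502.15 / 1.43 = 16.27 L

16.3 L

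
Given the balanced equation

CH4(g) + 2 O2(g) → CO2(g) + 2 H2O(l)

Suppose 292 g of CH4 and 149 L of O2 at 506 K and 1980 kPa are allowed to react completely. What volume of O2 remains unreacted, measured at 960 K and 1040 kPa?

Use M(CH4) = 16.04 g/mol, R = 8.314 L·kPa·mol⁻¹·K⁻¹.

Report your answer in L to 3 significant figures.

n(CH4) = 292 / 16.04 = 18.20 mol
n(O2) = PV/RT = (1980 × 149) / (8.314 × 506) = 70.13 mol
For 18.20 mol CH4, stoichiometry requires (2/1) × 18.20 = 36.40 mol O2; 70.13 mol is available, so CH4 is limiting.
n(O2) consumed = (2/1) × 18.20 = 36.40 mol; remaining = 70.13 − 36.40 = 33.73 mol
V(O2) = nRT/P = 33.73 × 8.314 × 960 / 1040 = 258.9 L

259 L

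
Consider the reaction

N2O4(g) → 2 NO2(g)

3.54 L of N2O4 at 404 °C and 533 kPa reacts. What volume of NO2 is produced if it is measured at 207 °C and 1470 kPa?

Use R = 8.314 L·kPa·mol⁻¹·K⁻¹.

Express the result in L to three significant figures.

n(N2O4) = PV/RT = (533 × 3.54) / (8.314 × 677.15) = 0.3351 mol
n(NO2) = (2/1) × 0.3351 = 0.6702 mol
V = nRT/P = 0.6702 × 8.314 × 480.15 / 1470 = 1.820 L

1.82 L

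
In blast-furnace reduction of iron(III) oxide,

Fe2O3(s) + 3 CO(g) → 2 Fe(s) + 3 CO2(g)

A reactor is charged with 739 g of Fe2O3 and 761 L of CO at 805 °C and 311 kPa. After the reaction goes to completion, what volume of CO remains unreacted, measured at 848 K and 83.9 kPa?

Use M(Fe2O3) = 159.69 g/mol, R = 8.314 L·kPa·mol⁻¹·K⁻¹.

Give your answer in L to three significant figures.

1050 L

n(Fe2O3) = 739 / 159.69 = 4.628 mol
n(CO) = PV/RT = (311 × 761) / (8.314 × 1078.15) = 26.40 mol
For 4.628 mol Fe2O3, stoichiometry requires (3/1) × 4.628 = 13.88 mol CO; 26.40 mol is available, so Fe2O3 is limiting.
n(CO) consumed = (3/1) × 4.628 = 13.88 mol; remaining = 26.40 − 13.88 = 12.52 mol
V(CO) = nRT/P = 12.52 × 8.314 × 848 / 83.9 = 1052 L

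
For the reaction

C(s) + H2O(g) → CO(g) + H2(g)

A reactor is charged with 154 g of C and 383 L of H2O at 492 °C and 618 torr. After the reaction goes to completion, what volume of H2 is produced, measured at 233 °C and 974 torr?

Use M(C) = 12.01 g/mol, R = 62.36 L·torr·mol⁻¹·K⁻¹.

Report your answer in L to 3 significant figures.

161 L

n(C) = 154 / 12.01 = 12.82 mol
n(H2O) = PV/RT = (618 × 383) / (62.36 × 765.15) = 4.961 mol
For 12.82 mol C, stoichiometry requires (1/1) × 12.82 = 12.82 mol H2O; 4.961 mol is available, so H2O is limiting.
n(H2) = (1/1) × 4.961 = 4.961 mol
V(H2) = nRT/P = 4.961 × 62.36 × 506.15 / 974 = 160.8 L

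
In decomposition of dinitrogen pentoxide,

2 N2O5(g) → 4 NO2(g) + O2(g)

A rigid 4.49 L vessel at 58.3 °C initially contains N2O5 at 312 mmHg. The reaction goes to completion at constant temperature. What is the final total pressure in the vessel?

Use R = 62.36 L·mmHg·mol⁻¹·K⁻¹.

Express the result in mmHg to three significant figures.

780 mmHg

Since T and V are fixed, P_final/P_initial = n_final/n_initial = 5/2.
P_final = (5/2) × 312 = 780.0 mmHg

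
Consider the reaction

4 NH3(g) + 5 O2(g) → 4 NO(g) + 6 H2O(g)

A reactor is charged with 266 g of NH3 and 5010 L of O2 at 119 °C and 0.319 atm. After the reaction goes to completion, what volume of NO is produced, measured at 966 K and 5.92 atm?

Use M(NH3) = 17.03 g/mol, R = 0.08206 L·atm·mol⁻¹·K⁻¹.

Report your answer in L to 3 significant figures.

n(NH3) = 266 / 17.03 = 15.62 mol
n(O2) = PV/RT = (0.319 × 5010) / (0.08206 × 392.15) = 49.66 mol
For 15.62 mol NH3, stoichiometry requires (5/4) × 15.62 = 19.52 mol O2; 49.66 mol is available, so NH3 is limiting.
n(NO) = (4/4) × 15.62 = 15.62 mol
V(NO) = nRT/P = 15.62 × 0.08206 × 966 / 5.92 = 209.2 L

209 L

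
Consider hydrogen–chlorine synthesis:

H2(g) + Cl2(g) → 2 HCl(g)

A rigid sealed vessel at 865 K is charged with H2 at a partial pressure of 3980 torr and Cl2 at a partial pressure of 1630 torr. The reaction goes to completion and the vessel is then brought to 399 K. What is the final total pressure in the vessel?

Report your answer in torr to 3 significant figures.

2590 torr

With V and T fixed, P_i ∝ n_i, so the mole ratios apply directly to partial pressures at 865 K.
P(Cl2) required for 3980 torr of H2 = (1/1) × 3980 = 3980 torr; available 1630 torr, so Cl2 is limiting.
P(H2) remaining = 3980 − (1/1) × 1630 = 2350 torr
P(gaseous products) = (2)/1 × 1630 = 3260 torr
P_total at 865 K = 2350 + 3260 = 5610 torr
Scaling to 399 K: P = 5610 × 399/865 = 2588 torr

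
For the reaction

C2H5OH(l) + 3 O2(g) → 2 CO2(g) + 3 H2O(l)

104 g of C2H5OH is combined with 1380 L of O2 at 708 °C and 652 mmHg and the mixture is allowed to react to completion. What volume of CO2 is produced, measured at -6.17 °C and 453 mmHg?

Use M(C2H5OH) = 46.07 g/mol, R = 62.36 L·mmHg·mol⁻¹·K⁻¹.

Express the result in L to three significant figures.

166 L

n(C2H5OH) = 104 / 46.07 = 2.257 mol
n(O2) = PV/RT = (652 × 1380) / (62.36 × 981.15) = 14.71 mol
For 2.257 mol C2H5OH, stoichiometry requires (3/1) × 2.257 = 6.771 mol O2; 14.71 mol is available, so C2H5OH is limiting.
n(CO2) = (2/1) × 2.257 = 4.514 mol
V(CO2) = nRT/P = 4.514 × 62.36 × 266.98 / 453 = 165.9 L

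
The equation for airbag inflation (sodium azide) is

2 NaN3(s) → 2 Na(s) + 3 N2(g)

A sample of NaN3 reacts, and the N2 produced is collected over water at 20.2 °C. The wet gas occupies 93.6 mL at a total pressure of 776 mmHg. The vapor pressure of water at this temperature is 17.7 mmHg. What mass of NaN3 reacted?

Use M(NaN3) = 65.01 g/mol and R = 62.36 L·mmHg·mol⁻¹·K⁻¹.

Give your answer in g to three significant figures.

P(N2) = 776 − 17.7 = 758.3 mmHg
n(N2) = PV/RT = (758.3 × 0.09360) / (62.36 × 293.35) = 0.003880 mol
n(NaN3) = (2/3) × 0.003880 = 0.002587 mol
m(NaN3) = 0.002587 × 65.01 = 0.1682 g

0.168 g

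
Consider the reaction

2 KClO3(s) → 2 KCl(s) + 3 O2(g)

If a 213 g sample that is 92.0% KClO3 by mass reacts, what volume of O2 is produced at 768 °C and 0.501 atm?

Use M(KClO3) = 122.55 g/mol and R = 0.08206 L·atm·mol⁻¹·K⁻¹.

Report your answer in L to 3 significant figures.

mass of KClO3 = 213 × 92.0/100 = 196.0 g
n(KClO3) = 196.0 / 122.55 = 1.599 mol
n(O2) = (3/2) × 1.599 = 2.398 mol
V = nRT/P = 2.398 × 0.08206 × 1041.15 / 0.501 = 408.9 L

409 L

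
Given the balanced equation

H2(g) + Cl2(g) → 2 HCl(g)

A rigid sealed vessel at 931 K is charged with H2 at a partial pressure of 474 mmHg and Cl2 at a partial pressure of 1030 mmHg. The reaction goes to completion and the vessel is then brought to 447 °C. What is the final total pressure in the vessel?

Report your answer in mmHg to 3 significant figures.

1160 mmHg

At constant V, partial pressures at 931 K are proportional to moles, so apply stoichiometry directly to pressures.
P(Cl2) required for 474 mmHg of H2 = (1/1) × 474 = 474.0 mmHg; available 1030 mmHg, so H2 is limiting.
P(Cl2) remaining = 1030 − (1/1) × 474 = 556.0 mmHg
P(gaseous products) = (2)/1 × 474 = 948.0 mmHg
P_total at 931 K = 556.0 + 948.0 = 1504 mmHg
Scaling to 447 °C: P = 1504 × 720.15/931 = 1163 mmHg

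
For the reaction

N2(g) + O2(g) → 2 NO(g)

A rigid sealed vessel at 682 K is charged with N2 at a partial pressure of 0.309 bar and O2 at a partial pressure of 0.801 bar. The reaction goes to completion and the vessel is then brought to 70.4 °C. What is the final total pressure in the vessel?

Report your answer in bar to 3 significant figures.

With V and T fixed, P_i ∝ n_i, so the mole ratios apply directly to partial pressures at 682 K.
P(O2) required for 0.309 bar of N2 = (1/1) × 0.309 = 0.3090 bar; available 0.801 bar, so N2 is limiting.
P(O2) remaining = 0.801 − (1/1) × 0.309 = 0.4920 bar
P(gaseous products) = (2)/1 × 0.309 = 0.6180 bar
P_total at 682 K = 0.4920 + 0.6180 = 1.110 bar
Scaling to 70.4 °C: P = 1.110 × 343.55/682 = 0.5592 bar

0.559 bar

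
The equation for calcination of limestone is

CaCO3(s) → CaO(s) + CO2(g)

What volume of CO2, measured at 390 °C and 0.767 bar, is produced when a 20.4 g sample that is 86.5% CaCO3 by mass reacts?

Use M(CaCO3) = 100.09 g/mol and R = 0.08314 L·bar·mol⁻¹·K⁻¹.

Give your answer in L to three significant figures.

12.7 L

mass of CaCO3 = 20.4 × 86.5/100 = 17.65 g
n(CaCO3) = 17.65 / 100.09 = 0.1763 mol
n(CO2) = (1/1) × 0.1763 = 0.1763 mol
V = nRT/P = 0.1763 × 0.08314 × 663.15 / 0.767 = 12.67 L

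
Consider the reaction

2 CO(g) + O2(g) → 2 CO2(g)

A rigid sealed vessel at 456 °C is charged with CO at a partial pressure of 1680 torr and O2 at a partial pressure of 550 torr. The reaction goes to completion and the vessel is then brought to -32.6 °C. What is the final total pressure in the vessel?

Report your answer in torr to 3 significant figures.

554 torr

At constant V, partial pressures at 456 °C are proportional to moles, so apply stoichiometry directly to pressures.
P(O2) required for 1680 torr of CO = (1/2) × 1680 = 840.0 torr; available 550 torr, so O2 is limiting.
P(CO) remaining = 1680 − (2/1) × 550 = 580.0 torr
P(gaseous products) = (2)/1 × 550 = 1100 torr
P_total at 456 °C = 580.0 + 1100 = 1680 torr
Scaling to -32.6 °C: P = 1680 × 240.55/729.15 = 554.2 torr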